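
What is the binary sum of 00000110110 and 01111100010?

Add column by column from the right: bit + bit + carry-in; write the sum mod 2, carry 1 when the sum is 2 or 3.
carry:  11111001100
        00000110110
+       01111100010
-------------------
       010000011000
(the carry out of the leftmost column, 0, becomes the leading bit)
Decimal check:
  00000110110 = 32 + 16 + 4 + 2 = 54
  01111100010 = 512 + 256 + 128 + 64 + 32 + 2 = 994
  54 + 994 = 1048, and 010000011000 = 1024 + 16 + 8 = 1048 ✓



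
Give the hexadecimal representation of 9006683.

Using repeated division by 16 (digits 10–15 are A–F):
9006683 ÷ 16 = 562917 remainder 11 (B)
562917 ÷ 16 = 35182 remainder 5
35182 ÷ 16 = 2198 remainder 14 (E)
2198 ÷ 16 = 137 remainder 6
137 ÷ 16 = 8 remainder 9
8 ÷ 16 = 0 remainder 8
Reading remainders bottom to top: 896E5B



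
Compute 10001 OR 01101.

OR: 1 when either bit is 1
  10001
| 01101
-------
  11101
Decimal: 17 | 13 = 29



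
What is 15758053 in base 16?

Using repeated division by 16 (digits 10–15 are A–F):
15758053 ÷ 16 = 984878 remainder 5
984878 ÷ 16 = 61554 remainder 14 (E)
61554 ÷ 16 = 3847 remainder 2
3847 ÷ 16 = 240 remainder 7
240 ÷ 16 = 15 remainder 0
15 ÷ 16 = 0 remainder 15 (F)
Reading remainders bottom to top: F072E5



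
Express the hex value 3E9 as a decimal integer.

Expand by place value (powers of 16):
Digit values: E = 14
3E9 = 3 × 16^2 + 14 × 16^1 + 9 × 16^0
= 3 × 256 + 14 × 16 + 9 × 1
= 768 + 224 + 9
= 1001



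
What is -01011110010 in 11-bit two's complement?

Original: 01011110010
Step 1 - Invert all bits: 10100001101
Step 2 - Add 1: 10100001110
Verification: 01011110010 + 10100001110 = 100000000000; discarding the end carry (carry out of the top bit) leaves the 11-bit value 00000000000, as required for x + (-x)



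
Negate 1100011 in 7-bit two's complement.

Original (sign bit 1, negative): 1100011
Step 1 - Invert all bits: 0011100
Step 2 - Add 1: 0011101
Verification: 1100011 + 0011101 = 10000000; discarding the end carry (carry out of the top bit) leaves the 7-bit value 0000000, as required for x + (-x)



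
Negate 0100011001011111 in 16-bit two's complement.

Original: 0100011001011111
Step 1 - Invert all bits: 1011100110100000
Step 2 - Add 1: 1011100110100001
Verification: 0100011001011111 + 1011100110100001 = 10000000000000000; discarding the end carry (carry out of the top bit) leaves the 16-bit value 0000000000000000, as required for x + (-x)



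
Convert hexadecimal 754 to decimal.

Expand by place value (powers of 16):
754 = 7 × 16^2 + 5 × 16^1 + 4 × 16^0
= 7 × 256 + 5 × 16 + 4 × 1
= 1792 + 80 + 4
= 1876



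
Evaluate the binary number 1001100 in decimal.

Sum of powers of 2 for each 1-bit:
2^2 + 2^3 + 2^6
= 4 + 8 + 64
= 76



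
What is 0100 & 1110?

AND: 1 only when both bits are 1
  0100
& 1110
------
  0100
Decimal: 4 & 14 = 4



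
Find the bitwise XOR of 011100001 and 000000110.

XOR: 1 when bits differ
  011100001
^ 000000110
-----------
  011100111
Decimal: 225 ^ 6 = 231



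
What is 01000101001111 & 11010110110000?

AND: 1 only when both bits are 1
  01000101001111
& 11010110110000
----------------
  01000100000000
Decimal: 4431 & 13744 = 4352



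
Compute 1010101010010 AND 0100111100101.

AND: 1 only when both bits are 1
  1010101010010
& 0100111100101
---------------
  0000101000000
Decimal: 5458 & 2533 = 320



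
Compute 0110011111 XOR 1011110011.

XOR: 1 when bits differ
  0110011111
^ 1011110011
------------
  1101101100
Decimal: 415 ^ 755 = 876



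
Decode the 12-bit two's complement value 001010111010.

Binary: 001010111010
Sign bit: 0 (non-negative)
Read directly as an unsigned value:
001010111010 = 512 + 128 + 32 + 16 + 8 + 2 = 698
Value: 698



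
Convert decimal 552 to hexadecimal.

Using repeated division by 16 (digits 10–15 are A–F):
552 ÷ 16 = 34 remainder 8
34 ÷ 16 = 2 remainder 2
2 ÷ 16 = 0 remainder 2
Reading remainders bottom to top: 228



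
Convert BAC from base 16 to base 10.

Expand by place value (powers of 16):
Digit values: B = 11, A = 10, C = 12
BAC = 11 × 16^2 + 10 × 16^1 + 12 × 16^0
= 11 × 256 + 10 × 16 + 12 × 1
= 2816 + 160 + 12
= 2988



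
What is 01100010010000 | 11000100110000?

OR: 1 when either bit is 1
  01100010010000
| 11000100110000
----------------
  11100110110000
Decimal: 6288 | 12592 = 14768



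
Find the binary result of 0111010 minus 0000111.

Method 1 - Direct subtraction (column by column from the right: bit − bit − borrow-in; if negative, add 2 and borrow 1 from the next column):
borrow: 0001110
        0111010
-       0000111
---------------
        0110011

Method 2 - Add two's complement:
Two's complement of 0000111: invert → 1111000, add 1 → 1111001
  0111010
+ 1111001
---------
 10110011  (end carry out of the top bit = 1)
Discarding the end carry: 0110011
Decimal check:
  0111010 = 32 + 16 + 8 + 2 = 58
  0000111 = 4 + 2 + 1 = 7
  58 - 7 = 51, and 0110011 = 32 + 16 + 2 + 1 = 51 ✓



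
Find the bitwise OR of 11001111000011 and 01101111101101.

OR: 1 when either bit is 1
  11001111000011
| 01101111101101
----------------
  11101111101111
Decimal: 13251 | 7149 = 15343



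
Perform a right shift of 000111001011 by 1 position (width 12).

Original: 000111001011 (decimal 459)
Shift right by 1 position
Drop the 1 low bit; fill with zero on the left
Result: 000011100101 (decimal 229)
Equivalent: 459 >> 1 = 459 ÷ 2^1 = 229



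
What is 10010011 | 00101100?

OR: 1 when either bit is 1
  10010011
| 00101100
----------
  10111111
Decimal: 147 | 44 = 191



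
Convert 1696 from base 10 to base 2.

Using repeated division by 2:
1696 ÷ 2 = 848 remainder 0
848 ÷ 2 = 424 remainder 0
424 ÷ 2 = 212 remainder 0
212 ÷ 2 = 106 remainder 0
106 ÷ 2 = 53 remainder 0
53 ÷ 2 = 26 remainder 1
26 ÷ 2 = 13 remainder 0
13 ÷ 2 = 6 remainder 1
6 ÷ 2 = 3 remainder 0
3 ÷ 2 = 1 remainder 1
1 ÷ 2 = 0 remainder 1
Reading remainders bottom to top: 11010100000



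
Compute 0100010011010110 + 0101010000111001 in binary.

Add column by column from the right: bit + bit + carry-in; write the sum mod 2, carry 1 when the sum is 2 or 3.
carry:  1000100111100000
        0100010011010110
+       0101010000111001
------------------------
       01001100100001111
(the carry out of the leftmost column, 0, becomes the leading bit)
Decimal check:
  0100010011010110 = 16384 + 1024 + 128 + 64 + 16 + 4 + 2 = 17622
  0101010000111001 = 16384 + 4096 + 1024 + 32 + 16 + 8 + 1 = 21561
  17622 + 21561 = 39183, and 01001100100001111 = 32768 + 4096 + 2048 + 256 + 8 + 4 + 2 + 1 = 39183 ✓



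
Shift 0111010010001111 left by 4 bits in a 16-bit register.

Original: 0111010010001111 (decimal 29839)
Shift left by 4 positions
Append 4 zeros on the right and drop the 4 high bits that overflow the 16-bit width
Result: 0100100011110000 (decimal 18672)
Equivalent: 29839 << 4 = 29839 × 2^4 = 477424, truncated to 16 bits = 18672



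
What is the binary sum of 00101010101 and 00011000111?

Add column by column from the right: bit + bit + carry-in; write the sum mod 2, carry 1 when the sum is 2 or 3.
carry:  01110001110
        00101010101
+       00011000111
-------------------
       001000011100
(the carry out of the leftmost column, 0, becomes the leading bit)
Decimal check:
  00101010101 = 256 + 64 + 16 + 4 + 1 = 341
  00011000111 = 128 + 64 + 4 + 2 + 1 = 199
  341 + 199 = 540, and 001000011100 = 512 + 16 + 8 + 4 = 540 ✓



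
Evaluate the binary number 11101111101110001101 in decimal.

Sum of powers of 2 for each 1-bit:
2^0 + 2^2 + 2^3 + 2^7 + 2^8 + 2^9 + 2^11 + 2^12 + 2^13 + 2^14 + 2^15 + 2^17 + 2^18 + 2^19
= 1 + 4 + 8 + 128 + 256 + 512 + 2048 + 4096 + 8192 + 16384 + 32768 + 131072 + 262144 + 524288
= 981901



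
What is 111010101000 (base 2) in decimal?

Sum of powers of 2 for each 1-bit:
2^3 + 2^5 + 2^7 + 2^9 + 2^10 + 2^11
= 8 + 32 + 128 + 512 + 1024 + 2048
= 3752



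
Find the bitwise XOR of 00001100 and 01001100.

XOR: 1 when bits differ
  00001100
^ 01001100
----------
  01000000
Decimal: 12 ^ 76 = 64



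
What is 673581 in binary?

Using repeated division by 2:
673581 ÷ 2 = 336790 remainder 1
336790 ÷ 2 = 168395 remainder 0
168395 ÷ 2 = 84197 remainder 1
84197 ÷ 2 = 42098 remainder 1
42098 ÷ 2 = 21049 remainder 0
21049 ÷ 2 = 10524 remainder 1
10524 ÷ 2 = 5262 remainder 0
5262 ÷ 2 = 2631 remainder 0
2631 ÷ 2 = 1315 remainder 1
1315 ÷ 2 = 657 remainder 1
657 ÷ 2 = 328 remainder 1
328 ÷ 2 = 164 remainder 0
164 ÷ 2 = 82 remainder 0
82 ÷ 2 = 41 remainder 0
41 ÷ 2 = 20 remainder 1
20 ÷ 2 = 10 remainder 0
10 ÷ 2 = 5 remainder 0
5 ÷ 2 = 2 remainder 1
2 ÷ 2 = 1 remainder 0
1 ÷ 2 = 0 remainder 1
Reading remainders bottom to top: 10100100011100101101



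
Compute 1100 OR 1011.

OR: 1 when either bit is 1
  1100
| 1011
------
  1111
Decimal: 12 | 11 = 15



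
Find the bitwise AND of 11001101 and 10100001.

AND: 1 only when both bits are 1
  11001101
& 10100001
----------
  10000001
Decimal: 205 & 161 = 129



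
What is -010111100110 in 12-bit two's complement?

Original: 010111100110
Step 1 - Invert all bits: 101000011001
Step 2 - Add 1: 101000011010
Verification: 010111100110 + 101000011010 = 1000000000000; discarding the end carry (carry out of the top bit) leaves the 12-bit value 000000000000, as required for x + (-x)



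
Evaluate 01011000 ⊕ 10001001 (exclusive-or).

XOR: 1 when bits differ
  01011000
^ 10001001
----------
  11010001
Decimal: 88 ^ 137 = 209



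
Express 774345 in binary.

Using repeated division by 2:
774345 ÷ 2 = 387172 remainder 1
387172 ÷ 2 = 193586 remainder 0
193586 ÷ 2 = 96793 remainder 0
96793 ÷ 2 = 48396 remainder 1
48396 ÷ 2 = 24198 remainder 0
24198 ÷ 2 = 12099 remainder 0
12099 ÷ 2 = 6049 remainder 1
6049 ÷ 2 = 3024 remainder 1
3024 ÷ 2 = 1512 remainder 0
1512 ÷ 2 = 756 remainder 0
756 ÷ 2 = 378 remainder 0
378 ÷ 2 = 189 remainder 0
189 ÷ 2 = 94 remainder 1
94 ÷ 2 = 47 remainder 0
47 ÷ 2 = 23 remainder 1
23 ÷ 2 = 11 remainder 1
11 ÷ 2 = 5 remainder 1
5 ÷ 2 = 2 remainder 1
2 ÷ 2 = 1 remainder 0
1 ÷ 2 = 0 remainder 1
Reading remainders bottom to top: 10111101000011001001



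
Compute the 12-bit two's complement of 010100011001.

Original: 010100011001
Step 1 - Invert all bits: 101011100110
Step 2 - Add 1: 101011100111
Verification: 010100011001 + 101011100111 = 1000000000000; discarding the end carry (carry out of the top bit) leaves the 12-bit value 000000000000, as required for x + (-x)



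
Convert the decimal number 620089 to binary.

Using repeated division by 2:
620089 ÷ 2 = 310044 remainder 1
310044 ÷ 2 = 155022 remainder 0
155022 ÷ 2 = 77511 remainder 0
77511 ÷ 2 = 38755 remainder 1
38755 ÷ 2 = 19377 remainder 1
19377 ÷ 2 = 9688 remainder 1
9688 ÷ 2 = 4844 remainder 0
4844 ÷ 2 = 2422 remainder 0
2422 ÷ 2 = 1211 remainder 0
1211 ÷ 2 = 605 remainder 1
605 ÷ 2 = 302 remainder 1
302 ÷ 2 = 151 remainder 0
151 ÷ 2 = 75 remainder 1
75 ÷ 2 = 37 remainder 1
37 ÷ 2 = 18 remainder 1
18 ÷ 2 = 9 remainder 0
9 ÷ 2 = 4 remainder 1
4 ÷ 2 = 2 remainder 0
2 ÷ 2 = 1 remainder 0
1 ÷ 2 = 0 remainder 1
Reading remainders bottom to top: 10010111011000111001



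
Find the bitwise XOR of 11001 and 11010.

XOR: 1 when bits differ
  11001
^ 11010
-------
  00011
Decimal: 25 ^ 26 = 3



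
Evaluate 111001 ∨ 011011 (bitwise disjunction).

OR: 1 when either bit is 1
  111001
| 011011
--------
  111011
Decimal: 57 | 27 = 59



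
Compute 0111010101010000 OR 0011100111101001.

OR: 1 when either bit is 1
  0111010101010000
| 0011100111101001
------------------
  0111110111111001
Decimal: 30032 | 14825 = 32249



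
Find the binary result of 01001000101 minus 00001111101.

Method 1 - Direct subtraction (column by column from the right: bit − bit − borrow-in; if negative, add 2 and borrow 1 from the next column):
borrow: 01111110000
        01001000101
-       00001111101
-------------------
        00111001000

Method 2 - Add two's complement:
Two's complement of 00001111101: invert → 11110000010, add 1 → 11110000011
  01001000101
+ 11110000011
-------------
 100111001000  (end carry out of the top bit = 1)
Discarding the end carry: 00111001000
Decimal check:
  01001000101 = 512 + 64 + 4 + 1 = 581
  00001111101 = 64 + 32 + 16 + 8 + 4 + 1 = 125
  581 - 125 = 456, and 00111001000 = 256 + 128 + 64 + 8 = 456 ✓



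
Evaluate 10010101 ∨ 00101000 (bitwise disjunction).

OR: 1 when either bit is 1
  10010101
| 00101000
----------
  10111101
Decimal: 149 | 40 = 189



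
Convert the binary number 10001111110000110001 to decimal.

Sum of powers of 2 for each 1-bit:
2^0 + 2^4 + 2^5 + 2^10 + 2^11 + 2^12 + 2^13 + 2^14 + 2^15 + 2^19
= 1 + 16 + 32 + 1024 + 2048 + 4096 + 8192 + 16384 + 32768 + 524288
= 588849



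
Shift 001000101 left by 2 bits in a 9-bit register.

Original: 001000101 (decimal 69)
Shift left by 2 positions
Append 2 zeros on the right
Result: 100010100 (decimal 276)
Equivalent: 69 << 2 = 69 × 2^2 = 276



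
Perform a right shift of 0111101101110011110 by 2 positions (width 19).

Original: 0111101101110011110 (decimal 252830)
Shift right by 2 positions
Drop the 2 low bits; fill with zeros on the left
Result: 0001111011011100111 (decimal 63207)
Equivalent: 252830 >> 2 = 252830 ÷ 2^2 = 63207



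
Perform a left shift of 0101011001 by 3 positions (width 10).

Original: 0101011001 (decimal 345)
Shift left by 3 positions
Append 3 zeros on the right and drop the 3 high bits that overflow the 10-bit width
Result: 1011001000 (decimal 712)
Equivalent: 345 << 3 = 345 × 2^3 = 2760, truncated to 10 bits = 712



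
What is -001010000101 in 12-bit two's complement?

Original: 001010000101
Step 1 - Invert all bits: 110101111010
Step 2 - Add 1: 110101111011
Verification: 001010000101 + 110101111011 = 1000000000000; discarding the end carry (carry out of the top bit) leaves the 12-bit value 000000000000, as required for x + (-x)



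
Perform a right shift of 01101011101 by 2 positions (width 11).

Original: 01101011101 (decimal 861)
Shift right by 2 positions
Drop the 2 low bits; fill with zeros on the left
Result: 00011010111 (decimal 215)
Equivalent: 861 >> 2 = 861 ÷ 2^2 = 215



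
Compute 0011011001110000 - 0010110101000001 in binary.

Method 1 - Direct subtraction (column by column from the right: bit − bit − borrow-in; if negative, add 2 and borrow 1 from the next column):
borrow: 0001001000011110
        0011011001110000
-       0010110101000001
------------------------
        0000100100101111

Method 2 - Add two's complement:
Two's complement of 0010110101000001: invert → 1101001010111110, add 1 → 1101001010111111
  0011011001110000
+ 1101001010111111
------------------
 10000100100101111  (end carry out of the top bit = 1)
Discarding the end carry: 0000100100101111
Decimal check:
  0011011001110000 = 8192 + 4096 + 1024 + 512 + 64 + 32 + 16 = 13936
  0010110101000001 = 8192 + 2048 + 1024 + 256 + 64 + 1 = 11585
  13936 - 11585 = 2351, and 0000100100101111 = 2048 + 256 + 32 + 8 + 4 + 2 + 1 = 2351 ✓



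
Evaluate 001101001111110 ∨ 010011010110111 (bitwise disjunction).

OR: 1 when either bit is 1
  001101001111110
| 010011010110111
-----------------
  011111011111111
Decimal: 6782 | 9911 = 16127



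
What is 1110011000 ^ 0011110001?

XOR: 1 when bits differ
  1110011000
^ 0011110001
------------
  1101101001
Decimal: 920 ^ 241 = 873



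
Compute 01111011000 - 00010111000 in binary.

Method 1 - Direct subtraction (column by column from the right: bit − bit − borrow-in; if negative, add 2 and borrow 1 from the next column):
borrow: 00001000000
        01111011000
-       00010111000
-------------------
        01100100000

Method 2 - Add two's complement:
Two's complement of 00010111000: invert → 11101000111, add 1 → 11101001000
  01111011000
+ 11101001000
-------------
 101100100000  (end carry out of the top bit = 1)
Discarding the end carry: 01100100000
Decimal check:
  01111011000 = 512 + 256 + 128 + 64 + 16 + 8 = 984
  00010111000 = 128 + 32 + 16 + 8 = 184
  984 - 184 = 800, and 01100100000 = 512 + 256 + 32 = 800 ✓



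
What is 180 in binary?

Using repeated division by 2:
180 ÷ 2 = 90 remainder 0
90 ÷ 2 = 45 remainder 0
45 ÷ 2 = 22 remainder 1
22 ÷ 2 = 11 remainder 0
11 ÷ 2 = 5 remainder 1
5 ÷ 2 = 2 remainder 1
2 ÷ 2 = 1 remainder 0
1 ÷ 2 = 0 remainder 1
Reading remainders bottom to top: 10110100



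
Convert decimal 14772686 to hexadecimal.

Using repeated division by 16 (digits 10–15 are A–F):
14772686 ÷ 16 = 923292 remainder 14 (E)
923292 ÷ 16 = 57705 remainder 12 (C)
57705 ÷ 16 = 3606 remainder 9
3606 ÷ 16 = 225 remainder 6
225 ÷ 16 = 14 remainder 1
14 ÷ 16 = 0 remainder 14 (E)
Reading remainders bottom to top: E169CE



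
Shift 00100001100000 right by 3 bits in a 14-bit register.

Original: 00100001100000 (decimal 2144)
Shift right by 3 positions
Drop the 3 low bits; fill with zeros on the left
Result: 00000100001100 (decimal 268)
Equivalent: 2144 >> 3 = 2144 ÷ 2^3 = 268



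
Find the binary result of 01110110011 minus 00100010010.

Method 1 - Direct subtraction (column by column from the right: bit − bit − borrow-in; if negative, add 2 and borrow 1 from the next column):
borrow: 00000000000
        01110110011
-       00100010010
-------------------
        01010100001

Method 2 - Add two's complement:
Two's complement of 00100010010: invert → 11011101101, add 1 → 11011101110
  01110110011
+ 11011101110
-------------
 101010100001  (end carry out of the top bit = 1)
Discarding the end carry: 01010100001
Decimal check:
  01110110011 = 512 + 256 + 128 + 32 + 16 + 2 + 1 = 947
  00100010010 = 256 + 16 + 2 = 274
  947 - 274 = 673, and 01010100001 = 512 + 128 + 32 + 1 = 673 ✓



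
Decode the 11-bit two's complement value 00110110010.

Binary: 00110110010
Sign bit: 0 (non-negative)
Read directly as an unsigned value:
00110110010 = 256 + 128 + 32 + 16 + 2 = 434
Value: 434



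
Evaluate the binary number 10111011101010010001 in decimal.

Sum of powers of 2 for each 1-bit:
2^0 + 2^4 + 2^7 + 2^9 + 2^11 + 2^12 + 2^13 + 2^15 + 2^16 + 2^17 + 2^19
= 1 + 16 + 128 + 512 + 2048 + 4096 + 8192 + 32768 + 65536 + 131072 + 524288
= 768657



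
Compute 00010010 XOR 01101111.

XOR: 1 when bits differ
  00010010
^ 01101111
----------
  01111101
Decimal: 18 ^ 111 = 125



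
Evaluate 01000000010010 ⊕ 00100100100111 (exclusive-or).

XOR: 1 when bits differ
  01000000010010
^ 00100100100111
----------------
  01100100110101
Decimal: 4114 ^ 2343 = 6453



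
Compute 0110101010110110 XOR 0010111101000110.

XOR: 1 when bits differ
  0110101010110110
^ 0010111101000110
------------------
  0100010111110000
Decimal: 27318 ^ 12102 = 17904



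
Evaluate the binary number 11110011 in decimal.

Sum of powers of 2 for each 1-bit:
2^0 + 2^1 + 2^4 + 2^5 + 2^6 + 2^7
= 1 + 2 + 16 + 32 + 64 + 128
= 243



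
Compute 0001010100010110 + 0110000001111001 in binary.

Add column by column from the right: bit + bit + carry-in; write the sum mod 2, carry 1 when the sum is 2 or 3.
carry:  0000000011100000
        0001010100010110
+       0110000001111001
------------------------
       00111010110001111
(the carry out of the leftmost column, 0, becomes the leading bit)
Decimal check:
  0001010100010110 = 4096 + 1024 + 256 + 16 + 4 + 2 = 5398
  0110000001111001 = 16384 + 8192 + 64 + 32 + 16 + 8 + 1 = 24697
  5398 + 24697 = 30095, and 00111010110001111 = 16384 + 8192 + 4096 + 1024 + 256 + 128 + 8 + 4 + 2 + 1 = 30095 ✓



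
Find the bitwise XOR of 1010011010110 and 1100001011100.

XOR: 1 when bits differ
  1010011010110
^ 1100001011100
---------------
  0110010001010
Decimal: 5334 ^ 6236 = 3210



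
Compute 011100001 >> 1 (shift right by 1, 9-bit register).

Original: 011100001 (decimal 225)
Shift right by 1 position
Drop the 1 low bit; fill with zero on the left
Result: 001110000 (decimal 112)
Equivalent: 225 >> 1 = 225 ÷ 2^1 = 112



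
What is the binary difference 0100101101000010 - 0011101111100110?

Method 1 - Direct subtraction (column by column from the right: bit − bit − borrow-in; if negative, add 2 and borrow 1 from the next column):
borrow: 0111111111111000
        0100101101000010
-       0011101111100110
------------------------
        0000111101011100

Method 2 - Add two's complement:
Two's complement of 0011101111100110: invert → 1100010000011001, add 1 → 1100010000011010
  0100101101000010
+ 1100010000011010
------------------
 10000111101011100  (end carry out of the top bit = 1)
Discarding the end carry: 0000111101011100
Decimal check:
  0100101101000010 = 16384 + 2048 + 512 + 256 + 64 + 2 = 19266
  0011101111100110 = 8192 + 4096 + 2048 + 512 + 256 + 128 + 64 + 32 + 4 + 2 = 15334
  19266 - 15334 = 3932, and 0000111101011100 = 2048 + 1024 + 512 + 256 + 64 + 16 + 8 + 4 = 3932 ✓



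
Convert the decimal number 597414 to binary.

Using repeated division by 2:
597414 ÷ 2 = 298707 remainder 0
298707 ÷ 2 = 149353 remainder 1
149353 ÷ 2 = 74676 remainder 1
74676 ÷ 2 = 37338 remainder 0
37338 ÷ 2 = 18669 remainder 0
18669 ÷ 2 = 9334 remainder 1
9334 ÷ 2 = 4667 remainder 0
4667 ÷ 2 = 2333 remainder 1
2333 ÷ 2 = 1166 remainder 1
1166 ÷ 2 = 583 remainder 0
583 ÷ 2 = 291 remainder 1
291 ÷ 2 = 145 remainder 1
145 ÷ 2 = 72 remainder 1
72 ÷ 2 = 36 remainder 0
36 ÷ 2 = 18 remainder 0
18 ÷ 2 = 9 remainder 0
9 ÷ 2 = 4 remainder 1
4 ÷ 2 = 2 remainder 0
2 ÷ 2 = 1 remainder 0
1 ÷ 2 = 0 remainder 1
Reading remainders bottom to top: 10010001110110100110



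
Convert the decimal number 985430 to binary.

Using repeated division by 2:
985430 ÷ 2 = 492715 remainder 0
492715 ÷ 2 = 246357 remainder 1
246357 ÷ 2 = 123178 remainder 1
123178 ÷ 2 = 61589 remainder 0
61589 ÷ 2 = 30794 remainder 1
30794 ÷ 2 = 15397 remainder 0
15397 ÷ 2 = 7698 remainder 1
7698 ÷ 2 = 3849 remainder 0
3849 ÷ 2 = 1924 remainder 1
1924 ÷ 2 = 962 remainder 0
962 ÷ 2 = 481 remainder 0
481 ÷ 2 = 240 remainder 1
240 ÷ 2 = 120 remainder 0
120 ÷ 2 = 60 remainder 0
60 ÷ 2 = 30 remainder 0
30 ÷ 2 = 15 remainder 0
15 ÷ 2 = 7 remainder 1
7 ÷ 2 = 3 remainder 1
3 ÷ 2 = 1 remainder 1
1 ÷ 2 = 0 remainder 1
Reading remainders bottom to top: 11110000100101010110



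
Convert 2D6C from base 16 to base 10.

Expand by place value (powers of 16):
Digit values: D = 13, C = 12
2D6C = 2 × 16^3 + 13 × 16^2 + 6 × 16^1 + 12 × 16^0
= 2 × 4096 + 13 × 256 + 6 × 16 + 12 × 1
= 8192 + 3328 + 96 + 12
= 11628



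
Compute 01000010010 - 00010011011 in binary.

Method 1 - Direct subtraction (column by column from the right: bit − bit − borrow-in; if negative, add 2 and borrow 1 from the next column):
borrow: 01111111110
        01000010010
-       00010011011
-------------------
        00101110111

Method 2 - Add two's complement:
Two's complement of 00010011011: invert → 11101100100, add 1 → 11101100101
  01000010010
+ 11101100101
-------------
 100101110111  (end carry out of the top bit = 1)
Discarding the end carry: 00101110111
Decimal check:
  01000010010 = 512 + 16 + 2 = 530
  00010011011 = 128 + 16 + 8 + 2 + 1 = 155
  530 - 155 = 375, and 00101110111 = 256 + 64 + 32 + 16 + 4 + 2 + 1 = 375 ✓



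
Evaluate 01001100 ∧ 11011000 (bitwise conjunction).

AND: 1 only when both bits are 1
  01001100
& 11011000
----------
  01001000
Decimal: 76 & 216 = 72



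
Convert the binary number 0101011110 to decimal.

Sum of powers of 2 for each 1-bit:
2^1 + 2^2 + 2^3 + 2^4 + 2^6 + 2^8
= 2 + 4 + 8 + 16 + 64 + 256
= 350



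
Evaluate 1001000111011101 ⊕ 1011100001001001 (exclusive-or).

XOR: 1 when bits differ
  1001000111011101
^ 1011100001001001
------------------
  0010100110010100
Decimal: 37341 ^ 47177 = 10644



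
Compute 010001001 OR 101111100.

OR: 1 when either bit is 1
  010001001
| 101111100
-----------
  111111101
Decimal: 137 | 380 = 509



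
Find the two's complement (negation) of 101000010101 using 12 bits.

Original (sign bit 1, negative): 101000010101
Step 1 - Invert all bits: 010111101010
Step 2 - Add 1: 010111101011
Verification: 101000010101 + 010111101011 = 1000000000000; discarding the end carry (carry out of the top bit) leaves the 12-bit value 000000000000, as required for x + (-x)



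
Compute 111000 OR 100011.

OR: 1 when either bit is 1
  111000
| 100011
--------
  111011
Decimal: 56 | 35 = 59



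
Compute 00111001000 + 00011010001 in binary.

Add column by column from the right: bit + bit + carry-in; write the sum mod 2, carry 1 when the sum is 2 or 3.
carry:  01110000000
        00111001000
+       00011010001
-------------------
       001010011001
(the carry out of the leftmost column, 0, becomes the leading bit)
Decimal check:
  00111001000 = 256 + 128 + 64 + 8 = 456
  00011010001 = 128 + 64 + 16 + 1 = 209
  456 + 209 = 665, and 001010011001 = 512 + 128 + 16 + 8 + 1 = 665 ✓



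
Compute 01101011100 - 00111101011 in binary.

Method 1 - Direct subtraction (column by column from the right: bit − bit − borrow-in; if negative, add 2 and borrow 1 from the next column):
borrow: 01111000110
        01101011100
-       00111101011
-------------------
        00101110001

Method 2 - Add two's complement:
Two's complement of 00111101011: invert → 11000010100, add 1 → 11000010101
  01101011100
+ 11000010101
-------------
 100101110001  (end carry out of the top bit = 1)
Discarding the end carry: 00101110001
Decimal check:
  01101011100 = 512 + 256 + 64 + 16 + 8 + 4 = 860
  00111101011 = 256 + 128 + 64 + 32 + 8 + 2 + 1 = 491
  860 - 491 = 369, and 00101110001 = 256 + 64 + 32 + 16 + 1 = 369 ✓



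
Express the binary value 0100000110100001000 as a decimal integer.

Sum of powers of 2 for each 1-bit:
2^3 + 2^8 + 2^10 + 2^11 + 2^17
= 8 + 256 + 1024 + 2048 + 131072
= 134408



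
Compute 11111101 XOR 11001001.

XOR: 1 when bits differ
  11111101
^ 11001001
----------
  00110100
Decimal: 253 ^ 201 = 52



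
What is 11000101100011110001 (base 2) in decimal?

Sum of powers of 2 for each 1-bit:
2^0 + 2^4 + 2^5 + 2^6 + 2^7 + 2^11 + 2^12 + 2^14 + 2^18 + 2^19
= 1 + 16 + 32 + 64 + 128 + 2048 + 4096 + 16384 + 262144 + 524288
= 809201



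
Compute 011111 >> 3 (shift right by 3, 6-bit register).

Original: 011111 (decimal 31)
Shift right by 3 positions
Drop the 3 low bits; fill with zeros on the left
Result: 000011 (decimal 3)
Equivalent: 31 >> 3 = 31 ÷ 2^3 = 3



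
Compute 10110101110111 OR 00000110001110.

OR: 1 when either bit is 1
  10110101110111
| 00000110001110
----------------
  10110111111111
Decimal: 11639 | 398 = 11775



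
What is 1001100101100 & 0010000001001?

AND: 1 only when both bits are 1
  1001100101100
& 0010000001001
---------------
  0000000001000
Decimal: 4908 & 1033 = 8



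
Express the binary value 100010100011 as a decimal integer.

Sum of powers of 2 for each 1-bit:
2^0 + 2^1 + 2^5 + 2^7 + 2^11
= 1 + 2 + 32 + 128 + 2048
= 2211



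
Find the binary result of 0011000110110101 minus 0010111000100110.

Method 1 - Direct subtraction (column by column from the right: bit − bit − borrow-in; if negative, add 2 and borrow 1 from the next column):
borrow: 0001110000011100
        0011000110110101
-       0010111000100110
------------------------
        0000001110001111

Method 2 - Add two's complement:
Two's complement of 0010111000100110: invert → 1101000111011001, add 1 → 1101000111011010
  0011000110110101
+ 1101000111011010
------------------
 10000001110001111  (end carry out of the top bit = 1)
Discarding the end carry: 0000001110001111
Decimal check:
  0011000110110101 = 8192 + 4096 + 256 + 128 + 32 + 16 + 4 + 1 = 12725
  0010111000100110 = 8192 + 2048 + 1024 + 512 + 32 + 4 + 2 = 11814
  12725 - 11814 = 911, and 0000001110001111 = 512 + 256 + 128 + 8 + 4 + 2 + 1 = 911 ✓



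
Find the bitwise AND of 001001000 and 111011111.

AND: 1 only when both bits are 1
  001001000
& 111011111
-----------
  001001000
Decimal: 72 & 479 = 72



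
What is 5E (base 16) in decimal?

Expand by place value (powers of 16):
Digit values: E = 14
5E = 5 × 16^1 + 14 × 16^0
= 5 × 16 + 14 × 1
= 80 + 14
= 94



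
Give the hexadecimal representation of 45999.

Using repeated division by 16 (digits 10–15 are A–F):
45999 ÷ 16 = 2874 remainder 15 (F)
2874 ÷ 16 = 179 remainder 10 (A)
179 ÷ 16 = 11 remainder 3
11 ÷ 16 = 0 remainder 11 (B)
Reading remainders bottom to top: B3AF



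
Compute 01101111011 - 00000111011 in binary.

Method 1 - Direct subtraction (column by column from the right: bit − bit − borrow-in; if negative, add 2 and borrow 1 from the next column):
borrow: 00000000000
        01101111011
-       00000111011
-------------------
        01101000000

Method 2 - Add two's complement:
Two's complement of 00000111011: invert → 11111000100, add 1 → 11111000101
  01101111011
+ 11111000101
-------------
 101101000000  (end carry out of the top bit = 1)
Discarding the end carry: 01101000000
Decimal check:
  01101111011 = 512 + 256 + 64 + 32 + 16 + 8 + 2 + 1 = 891
  00000111011 = 32 + 16 + 8 + 2 + 1 = 59
  891 - 59 = 832, and 01101000000 = 512 + 256 + 64 = 832 ✓



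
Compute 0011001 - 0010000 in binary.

Method 1 - Direct subtraction (column by column from the right: bit − bit − borrow-in; if negative, add 2 and borrow 1 from the next column):
borrow: 0000000
        0011001
-       0010000
---------------
        0001001

Method 2 - Add two's complement:
Two's complement of 0010000: invert → 1101111, add 1 → 1110000
  0011001
+ 1110000
---------
 10001001  (end carry out of the top bit = 1)
Discarding the end carry: 0001001
Decimal check:
  0011001 = 16 + 8 + 1 = 25
  0010000 = 16
  25 - 16 = 9, and 0001001 = 8 + 1 = 9 ✓



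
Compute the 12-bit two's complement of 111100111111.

Original (sign bit 1, negative): 111100111111
Step 1 - Invert all bits: 000011000000
Step 2 - Add 1: 000011000001
Verification: 111100111111 + 000011000001 = 1000000000000; discarding the end carry (carry out of the top bit) leaves the 12-bit value 000000000000, as required for x + (-x)



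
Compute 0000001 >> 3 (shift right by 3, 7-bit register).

Original: 0000001 (decimal 1)
Shift right by 3 positions
Drop the 3 low bits; fill with zeros on the left
Result: 0000000 (decimal 0)
Equivalent: 1 >> 3 = 1 ÷ 2^3 = 0



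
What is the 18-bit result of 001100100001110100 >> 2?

Original: 001100100001110100 (decimal 51316)
Shift right by 2 positions
Drop the 2 low bits; fill with zeros on the left
Result: 000011001000011101 (decimal 12829)
Equivalent: 51316 >> 2 = 51316 ÷ 2^2 = 12829



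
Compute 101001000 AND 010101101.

AND: 1 only when both bits are 1
  101001000
& 010101101
-----------
  000001000
Decimal: 328 & 173 = 8



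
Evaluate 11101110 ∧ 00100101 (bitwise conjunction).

AND: 1 only when both bits are 1
  11101110
& 00100101
----------
  00100100
Decimal: 238 & 37 = 36



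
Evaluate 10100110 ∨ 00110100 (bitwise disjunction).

OR: 1 when either bit is 1
  10100110
| 00110100
----------
  10110110
Decimal: 166 | 52 = 182



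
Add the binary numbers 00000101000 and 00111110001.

Add column by column from the right: bit + bit + carry-in; write the sum mod 2, carry 1 when the sum is 2 or 3.
carry:  01111000000
        00000101000
+       00111110001
-------------------
       001000011001
(the carry out of the leftmost column, 0, becomes the leading bit)
Decimal check:
  00000101000 = 32 + 8 = 40
  00111110001 = 256 + 128 + 64 + 32 + 16 + 1 = 497
  40 + 497 = 537, and 001000011001 = 512 + 16 + 8 + 1 = 537 ✓



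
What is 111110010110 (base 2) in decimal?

Sum of powers of 2 for each 1-bit:
2^1 + 2^2 + 2^4 + 2^7 + 2^8 + 2^9 + 2^10 + 2^11
= 2 + 4 + 16 + 128 + 256 + 512 + 1024 + 2048
= 3990



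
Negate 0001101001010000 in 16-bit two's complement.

Original: 0001101001010000
Step 1 - Invert all bits: 1110010110101111
Step 2 - Add 1: 1110010110110000
Verification: 0001101001010000 + 1110010110110000 = 10000000000000000; discarding the end carry (carry out of the top bit) leaves the 16-bit value 0000000000000000, as required for x + (-x)



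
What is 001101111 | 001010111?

OR: 1 when either bit is 1
  001101111
| 001010111
-----------
  001111111
Decimal: 111 | 87 = 127



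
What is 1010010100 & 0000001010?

AND: 1 only when both bits are 1
  1010010100
& 0000001010
------------
  0000000000
Decimal: 660 & 10 = 0



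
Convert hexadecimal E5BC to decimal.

Expand by place value (powers of 16):
Digit values: E = 14, B = 11, C = 12
E5BC = 14 × 16^3 + 5 × 16^2 + 11 × 16^1 + 12 × 16^0
= 14 × 4096 + 5 × 256 + 11 × 16 + 12 × 1
= 57344 + 1280 + 176 + 12
= 58812



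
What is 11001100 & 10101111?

AND: 1 only when both bits are 1
  11001100
& 10101111
----------
  10001100
Decimal: 204 & 175 = 140



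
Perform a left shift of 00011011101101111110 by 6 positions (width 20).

Original: 00011011101101111110 (decimal 113534)
Shift left by 6 positions
Append 6 zeros on the right and drop the 6 high bits that overflow the 20-bit width
Result: 11101101111110000000 (decimal 974720)
Equivalent: 113534 << 6 = 113534 × 2^6 = 7266176, truncated to 20 bits = 974720



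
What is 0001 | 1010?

OR: 1 when either bit is 1
  0001
| 1010
------
  1011
Decimal: 1 | 10 = 11



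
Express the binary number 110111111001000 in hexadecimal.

Group into 4-bit nibbles from right:
  0110 = 6
  1111 = F
  1100 = C
  1000 = 8
Result: 6FC8



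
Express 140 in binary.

Using repeated division by 2:
140 ÷ 2 = 70 remainder 0
70 ÷ 2 = 35 remainder 0
35 ÷ 2 = 17 remainder 1
17 ÷ 2 = 8 remainder 1
8 ÷ 2 = 4 remainder 0
4 ÷ 2 = 2 remainder 0
2 ÷ 2 = 1 remainder 0
1 ÷ 2 = 0 remainder 1
Reading remainders bottom to top: 10001100



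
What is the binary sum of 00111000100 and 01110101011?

Add column by column from the right: bit + bit + carry-in; write the sum mod 2, carry 1 when the sum is 2 or 3.
carry:  11100000000
        00111000100
+       01110101011
-------------------
       010101101111
(the carry out of the leftmost column, 0, becomes the leading bit)
Decimal check:
  00111000100 = 256 + 128 + 64 + 4 = 452
  01110101011 = 512 + 256 + 128 + 32 + 8 + 2 + 1 = 939
  452 + 939 = 1391, and 010101101111 = 1024 + 256 + 64 + 32 + 8 + 4 + 2 + 1 = 1391 ✓



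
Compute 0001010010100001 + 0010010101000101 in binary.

Add column by column from the right: bit + bit + carry-in; write the sum mod 2, carry 1 when the sum is 2 or 3.
carry:  0000100000000010
        0001010010100001
+       0010010101000101
------------------------
       00011100111100110
(the carry out of the leftmost column, 0, becomes the leading bit)
Decimal check:
  0001010010100001 = 4096 + 1024 + 128 + 32 + 1 = 5281
  0010010101000101 = 8192 + 1024 + 256 + 64 + 4 + 1 = 9541
  5281 + 9541 = 14822, and 00011100111100110 = 8192 + 4096 + 2048 + 256 + 128 + 64 + 32 + 4 + 2 = 14822 ✓



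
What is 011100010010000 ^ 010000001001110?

XOR: 1 when bits differ
  011100010010000
^ 010000001001110
-----------------
  001100011011110
Decimal: 14480 ^ 8270 = 6366



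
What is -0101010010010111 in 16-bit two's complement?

Original: 0101010010010111
Step 1 - Invert all bits: 1010101101101000
Step 2 - Add 1: 1010101101101001
Verification: 0101010010010111 + 1010101101101001 = 10000000000000000; discarding the end carry (carry out of the top bit) leaves the 16-bit value 0000000000000000, as required for x + (-x)



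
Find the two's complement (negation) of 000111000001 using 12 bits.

Original: 000111000001
Step 1 - Invert all bits: 111000111110
Step 2 - Add 1: 111000111111
Verification: 000111000001 + 111000111111 = 1000000000000; discarding the end carry (carry out of the top bit) leaves the 12-bit value 000000000000, as required for x + (-x)



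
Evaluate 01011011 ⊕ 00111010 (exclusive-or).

XOR: 1 when bits differ
  01011011
^ 00111010
----------
  01100001
Decimal: 91 ^ 58 = 97



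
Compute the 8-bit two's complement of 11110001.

Original (sign bit 1, negative): 11110001
Step 1 - Invert all bits: 00001110
Step 2 - Add 1: 00001111
Verification: 11110001 + 00001111 = 100000000; discarding the end carry (carry out of the top bit) leaves the 8-bit value 00000000, as required for x + (-x)



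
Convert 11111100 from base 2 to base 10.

Sum of powers of 2 for each 1-bit:
2^2 + 2^3 + 2^4 + 2^5 + 2^6 + 2^7
= 4 + 8 + 16 + 32 + 64 + 128
= 252



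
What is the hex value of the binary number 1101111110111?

Group into 4-bit nibbles from right:
  0001 = 1
  1011 = B
  1111 = F
  0111 = 7
Result: 1BF7



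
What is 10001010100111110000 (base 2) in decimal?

Sum of powers of 2 for each 1-bit:
2^4 + 2^5 + 2^6 + 2^7 + 2^8 + 2^11 + 2^13 + 2^15 + 2^19
= 16 + 32 + 64 + 128 + 256 + 2048 + 8192 + 32768 + 524288
= 567792



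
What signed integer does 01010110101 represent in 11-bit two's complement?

Binary: 01010110101
Sign bit: 0 (non-negative)
Read directly as an unsigned value:
01010110101 = 512 + 128 + 32 + 16 + 4 + 1 = 693
Value: 693



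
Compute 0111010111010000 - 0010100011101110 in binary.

Method 1 - Direct subtraction (column by column from the right: bit − bit − borrow-in; if negative, add 2 and borrow 1 from the next column):
borrow: 0001000111011100
        0111010111010000
-       0010100011101110
------------------------
        0100110011100010

Method 2 - Add two's complement:
Two's complement of 0010100011101110: invert → 1101011100010001, add 1 → 1101011100010010
  0111010111010000
+ 1101011100010010
------------------
 10100110011100010  (end carry out of the top bit = 1)
Discarding the end carry: 0100110011100010
Decimal check:
  0111010111010000 = 16384 + 8192 + 4096 + 1024 + 256 + 128 + 64 + 16 = 30160
  0010100011101110 = 8192 + 2048 + 128 + 64 + 32 + 8 + 4 + 2 = 10478
  30160 - 10478 = 19682, and 0100110011100010 = 16384 + 2048 + 1024 + 128 + 64 + 32 + 2 = 19682 ✓



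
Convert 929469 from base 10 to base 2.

Using repeated division by 2:
929469 ÷ 2 = 464734 remainder 1
464734 ÷ 2 = 232367 remainder 0
232367 ÷ 2 = 116183 remainder 1
116183 ÷ 2 = 58091 remainder 1
58091 ÷ 2 = 29045 remainder 1
29045 ÷ 2 = 14522 remainder 1
14522 ÷ 2 = 7261 remainder 0
7261 ÷ 2 = 3630 remainder 1
3630 ÷ 2 = 1815 remainder 0
1815 ÷ 2 = 907 remainder 1
907 ÷ 2 = 453 remainder 1
453 ÷ 2 = 226 remainder 1
226 ÷ 2 = 113 remainder 0
113 ÷ 2 = 56 remainder 1
56 ÷ 2 = 28 remainder 0
28 ÷ 2 = 14 remainder 0
14 ÷ 2 = 7 remainder 0
7 ÷ 2 = 3 remainder 1
3 ÷ 2 = 1 remainder 1
1 ÷ 2 = 0 remainder 1
Reading remainders bottom to top: 11100010111010111101



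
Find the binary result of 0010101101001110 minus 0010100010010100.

Method 1 - Direct subtraction (column by column from the right: bit − bit − borrow-in; if negative, add 2 and borrow 1 from the next column):
borrow: 0000000101100000
        0010101101001110
-       0010100010010100
------------------------
        0000001010111010

Method 2 - Add two's complement:
Two's complement of 0010100010010100: invert → 1101011101101011, add 1 → 1101011101101100
  0010101101001110
+ 1101011101101100
------------------
 10000001010111010  (end carry out of the top bit = 1)
Discarding the end carry: 0000001010111010
Decimal check:
  0010101101001110 = 8192 + 2048 + 512 + 256 + 64 + 8 + 4 + 2 = 11086
  0010100010010100 = 8192 + 2048 + 128 + 16 + 4 = 10388
  11086 - 10388 = 698, and 0000001010111010 = 512 + 128 + 32 + 16 + 8 + 2 = 698 ✓



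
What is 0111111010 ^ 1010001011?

XOR: 1 when bits differ
  0111111010
^ 1010001011
------------
  1101110001
Decimal: 506 ^ 651 = 881



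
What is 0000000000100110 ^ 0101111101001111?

XOR: 1 when bits differ
  0000000000100110
^ 0101111101001111
------------------
  0101111101101001
Decimal: 38 ^ 24399 = 24425



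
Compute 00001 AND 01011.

AND: 1 only when both bits are 1
  00001
& 01011
-------
  00001
Decimal: 1 & 11 = 1

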